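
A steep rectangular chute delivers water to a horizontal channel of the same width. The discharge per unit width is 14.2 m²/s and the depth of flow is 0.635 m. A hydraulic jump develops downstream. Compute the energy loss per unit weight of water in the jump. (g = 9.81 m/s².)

V₁ = q/y₁ = 14.2/0.635 = 22.4 m/s. Fr₁ = V₁/√(g·y₁) = 22.4/√(9.81×0.635) = 8.96.
Conjugate-depth relation: y₂/y₁ = ½[√(1 + 8Fr₁²) − 1] = ½[√643.2 − 1] = 12.2.
y₂ = 12.2 × 0.635 = 7.73 m.
Head loss: ΔE = (y₂ − y₁)³/(4y₁y₂) = (7.73 − 0.635)³/(4×0.635×7.73) = 358/19.6 = 18.2 m.

ΔE = 18.2 m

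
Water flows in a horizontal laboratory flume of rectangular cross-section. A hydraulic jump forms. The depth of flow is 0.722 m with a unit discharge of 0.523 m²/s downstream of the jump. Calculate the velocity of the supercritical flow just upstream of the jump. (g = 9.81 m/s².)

V₂ = q/y₂ = 0.523/0.722 = 0.724 m/s; Fr₂ = V₂/√(g·y₂) = 0.272.
The Bélanger relation is symmetric: y₁/y₂ = ½[√(1 + 8Fr₂²) − 1] = ½[√1.593 − 1] = 0.131.
y₁ = 0.131 × 0.722 = 0.0946 m.
V₁ = q/y₁ = 0.523/0.0946 = 5.53 m/s.

V₁ = 5.53 m/s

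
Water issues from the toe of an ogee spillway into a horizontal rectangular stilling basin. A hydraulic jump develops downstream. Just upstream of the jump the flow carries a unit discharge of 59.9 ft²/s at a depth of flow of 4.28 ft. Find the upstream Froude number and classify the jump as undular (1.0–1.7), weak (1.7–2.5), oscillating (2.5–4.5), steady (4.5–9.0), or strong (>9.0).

V₁ = q/y₁ = 59.9/4.28 = 14.0 ft/s. Fr₁ = V₁/√(g·y₁) = 14.0/√(32.2×4.28) = 1.19.
Fr₁ = 1.19 lies in the undular range.

Fr₁ = 1.19; undular jump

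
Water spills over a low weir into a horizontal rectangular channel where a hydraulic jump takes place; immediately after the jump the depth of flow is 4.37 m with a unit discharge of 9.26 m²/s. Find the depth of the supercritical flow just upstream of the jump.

V₂ = q/y₂ = 9.26/4.37 = 2.12 m/s; Fr₂ = V₂/√(g·y₂) = 0.324.
Applying the sequent-depth relation in reverse, y₁/y₂ = ½[√(1 + 8Fr₂²) − 1] = ½[√1.838 − 1] = 0.178.
y₁ = 0.178 × 4.37 = 0.777 m.

y₁ = 0.777 m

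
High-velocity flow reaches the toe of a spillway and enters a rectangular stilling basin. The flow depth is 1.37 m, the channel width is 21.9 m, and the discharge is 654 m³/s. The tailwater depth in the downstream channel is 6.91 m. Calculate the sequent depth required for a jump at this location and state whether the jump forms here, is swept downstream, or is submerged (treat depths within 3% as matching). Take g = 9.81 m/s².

y₂ = 10.9 m; the jump is swept downstream

q = Q/b = 654/21.9 = 29.9 m²/s; V₁ = q/y₁ = 21.8 m/s. Fr₁ = V₁/√(g·y₁) = 5.95.
By Bélanger, y₂/y₁ = ½[√(1 + 8Fr₁²) − 1] = ½[√283.8 − 1] = 7.92.
y₂ = 7.92 × 1.37 = 10.9 m.
Tailwater y_tw = 6.91 m: y_tw < y₂, so the jump is swept downstream.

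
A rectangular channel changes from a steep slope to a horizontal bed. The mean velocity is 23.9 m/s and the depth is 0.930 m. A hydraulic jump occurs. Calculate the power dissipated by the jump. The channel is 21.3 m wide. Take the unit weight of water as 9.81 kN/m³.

Fr₁ = V₁/√(g·y₁) = 23.9/√(9.81×0.930) = 7.91.
Sequent-depth ratio: y₂/y₁ = ½[√(1 + 8Fr₁²) − 1] = ½[√501.9 − 1] = 10.7.
y₂ = 10.7 × 0.930 = 9.95 m.
q = V₁·y₁ = 23.9 × 0.930 = 22.2 m²/s. V₂ = q/y₂ = 22.2/9.95 = 2.23 m/s. E₁ = y₁ + V₁²/2g = 30.0 m; E₂ = y₂ + V₂²/2g = 10.2 m. ΔE = E₁ − E₂ = 19.8 m.
Q = q·b = 22.2 × 21.3 = 473 m³/s. P = γ·Q·ΔE = 9.81 × 473 × 19.8 = 92132 kW.

P = 92132 kW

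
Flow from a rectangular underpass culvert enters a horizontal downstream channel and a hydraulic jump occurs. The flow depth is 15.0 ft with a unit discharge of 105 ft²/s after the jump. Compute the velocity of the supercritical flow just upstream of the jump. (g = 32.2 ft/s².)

V₁ = 40.5 ft/s

V₂ = q/y₂ = 105/15.0 = 7.00 ft/s; Fr₂ = V₂/√(g·y₂) = 0.319.
The Bélanger relation is symmetric: y₁/y₂ = ½[√(1 + 8Fr₂²) − 1] = ½[√1.812 − 1] = 0.173.
y₁ = 0.173 × 15.0 = 2.59 ft.
V₁ = q/y₁ = 105/2.59 = 40.5 ft/s.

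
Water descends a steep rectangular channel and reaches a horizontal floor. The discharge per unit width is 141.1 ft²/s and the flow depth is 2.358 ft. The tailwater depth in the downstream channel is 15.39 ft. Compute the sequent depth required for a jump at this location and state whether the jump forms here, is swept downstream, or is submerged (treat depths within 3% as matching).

y₂ = 21.75 ft; the jump is swept downstream

V₁ = q/y₁ = 141.1/2.358 = 59.84 ft/s. Fr₁ = V₁/√(g·y₁) = 59.84/√(32.2×2.358) = 6.867.
Bélanger equation: y₂/y₁ = ½[√(1 + 8Fr₁²) − 1] = ½[√378.27 − 1] = 9.225.
y₂ = 9.225 × 2.358 = 21.75 ft.
Tailwater y_tw = 15.39 ft: y_tw < y₂, so the jump is swept downstream.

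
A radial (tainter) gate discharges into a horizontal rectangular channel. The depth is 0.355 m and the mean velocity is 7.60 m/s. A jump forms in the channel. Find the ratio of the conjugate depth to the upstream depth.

Fr₁ = V₁/√(g·y₁) = 7.60/√(9.81×0.355) = 4.07.
Bélanger equation: y₂/y₁ = ½[√(1 + 8Fr₁²) − 1] = ½[√133.7 − 1] = 5.28.

y₂/y₁ = 5.28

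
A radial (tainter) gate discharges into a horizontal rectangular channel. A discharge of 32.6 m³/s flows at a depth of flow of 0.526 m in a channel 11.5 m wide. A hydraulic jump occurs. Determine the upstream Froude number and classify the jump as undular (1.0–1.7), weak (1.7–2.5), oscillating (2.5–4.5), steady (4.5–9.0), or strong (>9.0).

q = Q/b = 32.6/11.5 = 2.83 m²/s; V₁ = q/y₁ = 5.39 m/s. Fr₁ = V₁/√(g·y₁) = 2.37.
Fr₁ = 2.37 lies in the weak range.

Fr₁ = 2.37; weak jump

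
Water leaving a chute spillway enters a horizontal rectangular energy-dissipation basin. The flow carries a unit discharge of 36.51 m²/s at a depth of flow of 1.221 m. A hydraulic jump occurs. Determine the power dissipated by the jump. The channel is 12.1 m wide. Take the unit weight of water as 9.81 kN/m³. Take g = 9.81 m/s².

V₁ = q/y₁ = 36.51/1.221 = 29.90 m/s. Fr₁ = V₁/√(g·y₁) = 29.90/√(9.81×1.221) = 8.640.
Conjugate-depth relation: y₂/y₁ = ½[√(1 + 8Fr₁²) − 1] = ½[√598.17 − 1] = 11.73.
y₂ = 11.73 × 1.221 = 14.32 m.
Head loss: ΔE = (y₂ − y₁)³/(4y₁y₂) = (14.32 − 1.221)³/(4×1.221×14.32) = 2248/69.94 = 32.14 m.
Q = q·b = 36.51 × 12.1 = 441.8 m³/s. P = γ·Q·ΔE = 9.81 × 441.8 × 32.14 = 139289 kW.

P = 139289 kW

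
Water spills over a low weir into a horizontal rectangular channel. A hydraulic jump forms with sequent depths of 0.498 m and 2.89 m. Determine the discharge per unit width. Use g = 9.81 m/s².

For a rectangular channel the momentum equation gives q² = ½·g·y₁·y₂·(y₁ + y₂) = ½×9.81×0.498×2.89×3.39 = 23.9.
q = √23.9 = 4.89 m²/s.

q = 4.89 m²/s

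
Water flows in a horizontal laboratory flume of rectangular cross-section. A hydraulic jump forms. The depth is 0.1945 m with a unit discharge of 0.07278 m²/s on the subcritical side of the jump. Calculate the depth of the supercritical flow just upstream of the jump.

y₁ = 0.02526 m

V₂ = q/y₂ = 0.07278/0.1945 = 0.3742 m/s; Fr₂ = V₂/√(g·y₂) = 0.2709.
Applying the sequent-depth relation in reverse, y₁/y₂ = ½[√(1 + 8Fr₂²) − 1] = ½[√1.5871 − 1] = 0.1299.
y₁ = 0.1299 × 0.1945 = 0.02526 m.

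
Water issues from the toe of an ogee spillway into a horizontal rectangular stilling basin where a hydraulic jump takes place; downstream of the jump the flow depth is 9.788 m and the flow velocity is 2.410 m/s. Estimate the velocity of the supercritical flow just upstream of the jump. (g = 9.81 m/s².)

V₁ = 22.09 m/s

Fr₂ = V₂/√(g·y₂) = 2.410/√(9.81×9.788) = 0.2459.
From the momentum equation (using Fr₂), y₁/y₂ = ½[√(1 + 8Fr₂²) − 1] = ½[√1.4839 − 1] = 0.1091.
y₁ = 0.1091 × 9.788 = 1.068 m.
V₁ = q/y₁ = 23.59/1.068 = 22.09 m/s.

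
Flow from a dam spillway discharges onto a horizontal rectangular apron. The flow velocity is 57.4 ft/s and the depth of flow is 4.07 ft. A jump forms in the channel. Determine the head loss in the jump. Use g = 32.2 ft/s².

Fr₁ = V₁/√(g·y₁) = 57.4/√(32.2×4.07) = 5.01.
By Bélanger, y₂/y₁ = ½[√(1 + 8Fr₁²) − 1] = ½[√202.1 − 1] = 6.61.
y₂ = 6.61 × 4.07 = 26.9 ft.
Head loss: ΔE = (y₂ − y₁)³/(4y₁y₂) = (26.9 − 4.07)³/(4×4.07×26.9) = 11894/438 = 27.2 ft.

ΔE = 27.2 ft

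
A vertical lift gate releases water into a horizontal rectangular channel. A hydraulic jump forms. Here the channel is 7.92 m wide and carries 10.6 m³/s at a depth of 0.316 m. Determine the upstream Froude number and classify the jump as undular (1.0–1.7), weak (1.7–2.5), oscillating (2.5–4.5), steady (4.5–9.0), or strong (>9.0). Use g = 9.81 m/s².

Fr₁ = 2.41; weak jump

q = Q/b = 10.6/7.92 = 1.34 m²/s; V₁ = q/y₁ = 4.24 m/s. Fr₁ = V₁/√(g·y₁) = 2.41.
Fr₁ = 2.41 lies in the weak range.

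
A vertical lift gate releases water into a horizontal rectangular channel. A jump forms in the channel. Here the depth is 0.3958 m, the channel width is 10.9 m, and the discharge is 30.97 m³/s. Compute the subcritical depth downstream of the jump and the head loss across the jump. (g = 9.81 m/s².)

q = Q/b = 30.97/10.9 = 2.841 m²/s; V₁ = q/y₁ = 7.179 m/s. Fr₁ = V₁/√(g·y₁) = 3.643.
Sequent-depth ratio: y₂/y₁ = ½[√(1 + 8Fr₁²) − 1] = ½[√107.18 − 1] = 4.676.
y₂ = 4.676 × 0.3958 = 1.851 m.
V₂ = q/y₂ = 2.841/1.851 = 1.535 m/s. E₁ = y₁ + V₁²/2g = 3.022 m; E₂ = y₂ + V₂²/2g = 1.971 m. ΔE = E₁ − E₂ = 1.051 m.

y₂ = 1.851 m; ΔE = 1.051 m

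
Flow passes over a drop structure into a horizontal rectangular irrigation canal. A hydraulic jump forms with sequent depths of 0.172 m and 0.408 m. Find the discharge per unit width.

q = 0.447 m²/s

For a rectangular channel the momentum equation gives q² = ½·g·y₁·y₂·(y₁ + y₂) = ½×9.81×0.172×0.408×0.580 = 0.200.
q = √0.200 = 0.447 m²/s.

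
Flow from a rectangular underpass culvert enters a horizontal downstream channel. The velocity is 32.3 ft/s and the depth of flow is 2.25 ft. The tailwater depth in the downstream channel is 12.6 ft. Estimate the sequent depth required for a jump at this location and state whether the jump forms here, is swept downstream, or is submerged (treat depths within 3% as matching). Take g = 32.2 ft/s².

Fr₁ = V₁/√(g·y₁) = 32.3/√(32.2×2.25) = 3.79.
Bélanger equation: y₂/y₁ = ½[√(1 + 8Fr₁²) − 1] = ½[√116.2 − 1] = 4.89.
y₂ = 4.89 × 2.25 = 11.0 ft.
Tailwater y_tw = 12.6 ft: y_tw > y₂, so the jump is submerged.

y₂ = 11.0 ft; the jump is submerged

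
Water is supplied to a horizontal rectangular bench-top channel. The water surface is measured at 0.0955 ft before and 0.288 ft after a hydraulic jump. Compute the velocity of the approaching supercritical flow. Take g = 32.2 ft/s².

V₁ = 4.32 ft/s

For a rectangular channel the momentum equation gives q² = ½·g·y₁·y₂·(y₁ + y₂) = ½×32.2×0.0955×0.288×0.383 = 0.170.
q = √0.170 = 0.412 ft²/s.
V₁ = q/y₁ = 0.412/0.0955 = 4.32 ft/s.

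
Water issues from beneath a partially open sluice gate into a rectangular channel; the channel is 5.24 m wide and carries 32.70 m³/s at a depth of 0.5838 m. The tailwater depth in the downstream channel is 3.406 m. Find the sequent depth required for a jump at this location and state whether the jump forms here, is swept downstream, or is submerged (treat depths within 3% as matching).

y₂ = 3.407 m; the jump forms here

q = Q/b = 32.70/5.24 = 6.240 m²/s; V₁ = q/y₁ = 10.69 m/s. Fr₁ = V₁/√(g·y₁) = 4.467.
Bélanger equation: y₂/y₁ = ½[√(1 + 8Fr₁²) − 1] = ½[√160.61 − 1] = 5.837.
y₂ = 5.837 × 0.5838 = 3.407 m.
Tailwater y_tw = 3.406 m: y_tw ≈ y₂, so the jump forms here.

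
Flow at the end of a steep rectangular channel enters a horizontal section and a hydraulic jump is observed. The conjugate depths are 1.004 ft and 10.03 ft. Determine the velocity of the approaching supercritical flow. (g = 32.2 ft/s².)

For a rectangular channel the momentum equation gives q² = ½·g·y₁·y₂·(y₁ + y₂) = ½×32.2×1.004×10.03×11.03 = 1789.
q = √1789 = 42.30 ft²/s.
V₁ = q/y₁ = 42.30/1.004 = 42.13 ft/s.

V₁ = 42.13 ft/s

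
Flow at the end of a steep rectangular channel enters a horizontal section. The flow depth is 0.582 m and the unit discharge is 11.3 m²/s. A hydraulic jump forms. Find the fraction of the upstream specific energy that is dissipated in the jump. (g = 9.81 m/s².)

ΔE/E₁ = 0.669 (66.9%)

V₁ = q/y₁ = 11.3/0.582 = 19.4 m/s. Fr₁ = V₁/√(g·y₁) = 19.4/√(9.81×0.582) = 8.13.
Conjugate-depth relation: y₂/y₁ = ½[√(1 + 8Fr₁²) − 1] = ½[√529.2 − 1] = 11.0.
y₂ = 11.0 × 0.582 = 6.40 m.
E₁ = y₁ + V₁²/2g = 19.8 m. ΔE = (y₂ − y₁)³/(4y₁y₂) = 13.2 m. ΔE/E₁ = 13.2/19.8 = 0.669.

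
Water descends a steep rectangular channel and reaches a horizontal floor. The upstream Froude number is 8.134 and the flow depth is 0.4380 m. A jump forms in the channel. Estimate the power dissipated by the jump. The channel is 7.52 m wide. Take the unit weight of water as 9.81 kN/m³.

P = 5439 kW

Fr₁ = 8.134 (given).
Conjugate-depth relation: y₂/y₁ = ½[√(1 + 8Fr₁²) − 1] = ½[√530.30 − 1] = 11.01.
y₂ = 11.01 × 0.4380 = 4.824 m.
V₁ = Fr₁·√(g·y₁) = 8.134×√(9.81×0.4380) = 16.86 m/s; q = V₁·y₁ = 7.385 m²/s. V₂ = q/y₂ = 7.385/4.824 = 1.531 m/s. E₁ = y₁ + V₁²/2g = 14.93 m; E₂ = y₂ + V₂²/2g = 4.944 m. ΔE = E₁ − E₂ = 9.984 m.
Q = q·b = 7.385 × 7.52 = 55.54 m³/s. P = γ·Q·ΔE = 9.81 × 55.54 × 9.984 = 5439 kW.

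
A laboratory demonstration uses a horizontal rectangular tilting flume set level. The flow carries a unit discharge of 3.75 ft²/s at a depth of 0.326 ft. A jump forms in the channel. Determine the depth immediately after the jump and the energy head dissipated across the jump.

y₂ = 1.48 ft; ΔE = 0.799 ft

V₁ = q/y₁ = 3.75/0.326 = 11.5 ft/s. Fr₁ = V₁/√(g·y₁) = 11.5/√(32.2×0.326) = 3.55.
Bélanger equation: y₂/y₁ = ½[√(1 + 8Fr₁²) − 1] = ½[√101.8 − 1] = 4.55.
y₂ = 4.55 × 0.326 = 1.48 ft.
V₂ = q/y₂ = 3.75/1.48 = 2.53 ft/s. E₁ = y₁ + V₁²/2g = 2.38 ft; E₂ = y₂ + V₂²/2g = 1.58 ft. ΔE = E₁ − E₂ = 0.799 ft.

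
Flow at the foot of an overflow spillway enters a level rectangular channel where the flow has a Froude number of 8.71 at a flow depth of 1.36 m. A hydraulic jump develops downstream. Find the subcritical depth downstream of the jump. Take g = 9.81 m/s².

y₂ = 16.1 m

Fr₁ = 8.71 (given).
Conjugate-depth relation: y₂/y₁ = ½[√(1 + 8Fr₁²) − 1] = ½[√607.9 − 1] = 11.8.
y₂ = 11.8 × 1.36 = 16.1 m.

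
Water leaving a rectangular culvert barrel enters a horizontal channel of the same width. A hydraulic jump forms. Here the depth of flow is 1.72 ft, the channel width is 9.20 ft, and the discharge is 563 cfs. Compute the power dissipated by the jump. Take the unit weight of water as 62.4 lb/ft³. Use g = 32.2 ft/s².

P = 644 hp

q = Q/b = 563/9.20 = 61.2 ft²/s; V₁ = q/y₁ = 35.6 ft/s. Fr₁ = V₁/√(g·y₁) = 4.78.
Sequent-depth ratio: y₂/y₁ = ½[√(1 + 8Fr₁²) − 1] = ½[√183.8 − 1] = 6.28.
y₂ = 6.28 × 1.72 = 10.8 ft.
V₂ = q/y₂ = 61.2/10.8 = 5.67 ft/s. E₁ = y₁ + V₁²/2g = 21.4 ft; E₂ = y₂ + V₂²/2g = 11.3 ft. ΔE = E₁ − E₂ = 10.1 ft.
P = γ·Q·ΔE/550 = 62.4 × 563 × 10.1 / 550 = 644 hp.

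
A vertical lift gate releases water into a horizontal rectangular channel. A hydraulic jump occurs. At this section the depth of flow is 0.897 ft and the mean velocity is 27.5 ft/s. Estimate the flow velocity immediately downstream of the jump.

V₂ = 4.07 ft/s

Fr₁ = V₁/√(g·y₁) = 27.5/√(32.2×0.897) = 5.12.
From the momentum equation for a rectangular channel, y₂/y₁ = ½[√(1 + 8Fr₁²) − 1] = ½[√210.5 − 1] = 6.75.
y₂ = 6.75 × 0.897 = 6.06 ft.
q = V₁·y₁ = 27.5 × 0.897 = 24.7 ft²/s.
V₂ = q/y₂ = 24.7/6.06 = 4.07 ft/s.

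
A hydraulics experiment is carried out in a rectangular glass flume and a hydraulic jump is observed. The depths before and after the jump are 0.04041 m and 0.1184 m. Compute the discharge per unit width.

q = 0.06105 m²/s

For a rectangular channel the momentum equation gives q² = ½·g·y₁·y₂·(y₁ + y₂) = ½×9.81×0.04041×0.1184×0.1588 = 0.003727.
q = √0.003727 = 0.06105 m²/s.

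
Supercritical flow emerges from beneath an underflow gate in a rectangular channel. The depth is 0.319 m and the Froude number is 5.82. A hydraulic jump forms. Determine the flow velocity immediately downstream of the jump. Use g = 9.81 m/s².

V₂ = 1.33 m/s

Fr₁ = 5.82 (given).
Conjugate-depth relation: y₂/y₁ = ½[√(1 + 8Fr₁²) − 1] = ½[√272.0 − 1] = 7.75.
y₂ = 7.75 × 0.319 = 2.47 m.
V₁ = Fr₁·√(g·y₁) = 5.82×√(9.81×0.319) = 10.3 m/s; q = V₁·y₁ = 3.28 m²/s.
V₂ = q/y₂ = 3.28/2.47 = 1.33 m/s.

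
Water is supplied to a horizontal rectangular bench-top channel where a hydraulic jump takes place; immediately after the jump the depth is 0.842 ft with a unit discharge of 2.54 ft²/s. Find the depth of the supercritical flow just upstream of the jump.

y₁ = 0.387 ft

V₂ = q/y₂ = 2.54/0.842 = 3.02 ft/s; Fr₂ = V₂/√(g·y₂) = 0.579.
The Bélanger relation is symmetric: y₁/y₂ = ½[√(1 + 8Fr₂²) − 1] = ½[√3.685 − 1] = 0.460.
y₁ = 0.460 × 0.842 = 0.387 ft.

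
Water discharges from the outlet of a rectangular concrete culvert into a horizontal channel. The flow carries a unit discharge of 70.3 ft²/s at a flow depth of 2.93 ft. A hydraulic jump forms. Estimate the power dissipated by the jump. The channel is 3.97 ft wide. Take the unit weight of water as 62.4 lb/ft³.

V₁ = q/y₁ = 70.3/2.93 = 24.0 ft/s. Fr₁ = V₁/√(g·y₁) = 24.0/√(32.2×2.93) = 2.47.
Conjugate-depth relation: y₂/y₁ = ½[√(1 + 8Fr₁²) − 1] = ½[√49.81 − 1] = 3.03.
y₂ = 3.03 × 2.93 = 8.87 ft.
Head loss: ΔE = (y₂ − y₁)³/(4y₁y₂) = (8.87 − 2.93)³/(4×2.93×8.87) = 210/104 = 2.02 ft.
Q = q·b = 70.3 × 3.97 = 279 cfs. P = γ·Q·ΔE/550 = 62.4 × 279 × 2.02 / 550 = 64.0 hp.

P = 64.0 hp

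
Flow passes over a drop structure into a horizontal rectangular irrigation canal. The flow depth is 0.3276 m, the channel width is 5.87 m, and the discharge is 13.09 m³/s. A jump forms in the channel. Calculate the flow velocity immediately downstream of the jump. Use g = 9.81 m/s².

V₂ = 1.391 m/s

q = Q/b = 13.09/5.87 = 2.230 m²/s; V₁ = q/y₁ = 6.807 m/s. Fr₁ = V₁/√(g·y₁) = 3.797.
By Bélanger, y₂/y₁ = ½[√(1 + 8Fr₁²) − 1] = ½[√116.34 − 1] = 4.893.
y₂ = 4.893 × 0.3276 = 1.603 m.
V₂ = q/y₂ = 2.230/1.603 = 1.391 m/s.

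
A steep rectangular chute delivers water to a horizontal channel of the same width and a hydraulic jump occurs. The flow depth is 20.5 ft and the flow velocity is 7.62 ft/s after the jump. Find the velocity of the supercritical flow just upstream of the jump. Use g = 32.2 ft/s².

V₁ = 49.9 ft/s

Fr₂ = V₂/√(g·y₂) = 7.62/√(32.2×20.5) = 0.297.
Applying the sequent-depth relation in reverse, y₁/y₂ = ½[√(1 + 8Fr₂²) − 1] = ½[√1.704 − 1] = 0.153.
y₁ = 0.153 × 20.5 = 3.13 ft.
V₁ = q/y₁ = 156/3.13 = 49.9 ft/s.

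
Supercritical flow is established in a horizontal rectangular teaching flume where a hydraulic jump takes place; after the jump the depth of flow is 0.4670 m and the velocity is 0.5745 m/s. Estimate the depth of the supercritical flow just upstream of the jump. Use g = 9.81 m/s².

Fr₂ = V₂/√(g·y₂) = 0.5745/√(9.81×0.4670) = 0.2684.
Applying the sequent-depth relation in reverse, y₁/y₂ = ½[√(1 + 8Fr₂²) − 1] = ½[√1.5763 − 1] = 0.1278.
y₁ = 0.1278 × 0.4670 = 0.05967 m.

y₁ = 0.05967 m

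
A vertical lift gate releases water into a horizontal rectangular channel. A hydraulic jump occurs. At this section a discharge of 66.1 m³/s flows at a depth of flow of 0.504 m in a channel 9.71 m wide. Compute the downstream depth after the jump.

q = Q/b = 66.1/9.71 = 6.81 m²/s; V₁ = q/y₁ = 13.5 m/s. Fr₁ = V₁/√(g·y₁) = 6.07.
From the momentum equation for a rectangular channel, y₂/y₁ = ½[√(1 + 8Fr₁²) − 1] = ½[√296.2 − 1] = 8.11.
y₂ = 8.11 × 0.504 = 4.08 m.

y₂ = 4.08 m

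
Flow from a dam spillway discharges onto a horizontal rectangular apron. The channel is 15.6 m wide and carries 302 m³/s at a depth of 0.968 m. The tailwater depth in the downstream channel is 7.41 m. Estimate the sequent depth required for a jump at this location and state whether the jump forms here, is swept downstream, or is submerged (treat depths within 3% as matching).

y₂ = 8.41 m; the jump is swept downstream

q = Q/b = 302/15.6 = 19.4 m²/s; V₁ = q/y₁ = 20.0 m/s. Fr₁ = V₁/√(g·y₁) = 6.49.
By Bélanger, y₂/y₁ = ½[√(1 + 8Fr₁²) − 1] = ½[√337.9 − 1] = 8.69.
y₂ = 8.69 × 0.968 = 8.41 m.
Tailwater y_tw = 7.41 m: y_tw < y₂, so the jump is swept downstream.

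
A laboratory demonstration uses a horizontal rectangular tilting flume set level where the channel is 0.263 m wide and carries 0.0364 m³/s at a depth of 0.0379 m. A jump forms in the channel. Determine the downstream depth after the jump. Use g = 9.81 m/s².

y₂ = 0.303 m

q = Q/b = 0.0364/0.263 = 0.138 m²/s; V₁ = q/y₁ = 3.65 m/s. Fr₁ = V₁/√(g·y₁) = 5.99.
Conjugate-depth relation: y₂/y₁ = ½[√(1 + 8Fr₁²) − 1] = ½[√287.9 − 1] = 7.98.
y₂ = 7.98 × 0.0379 = 0.303 m.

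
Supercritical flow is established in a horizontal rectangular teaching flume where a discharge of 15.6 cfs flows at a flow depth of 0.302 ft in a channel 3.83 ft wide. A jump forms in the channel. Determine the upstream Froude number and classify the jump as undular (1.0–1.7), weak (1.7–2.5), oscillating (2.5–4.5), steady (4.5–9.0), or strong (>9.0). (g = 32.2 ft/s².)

q = Q/b = 15.6/3.83 = 4.07 ft²/s; V₁ = q/y₁ = 13.5 ft/s. Fr₁ = V₁/√(g·y₁) = 4.33.
Fr₁ = 4.33 lies in the oscillating range.

Fr₁ = 4.33; oscillating jump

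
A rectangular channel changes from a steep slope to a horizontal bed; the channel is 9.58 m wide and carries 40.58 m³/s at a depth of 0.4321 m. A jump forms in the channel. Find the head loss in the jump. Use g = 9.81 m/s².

ΔE = 2.503 m

q = Q/b = 40.58/9.58 = 4.236 m²/s; V₁ = q/y₁ = 9.803 m/s. Fr₁ = V₁/√(g·y₁) = 4.761.
By Bélanger, y₂/y₁ = ½[√(1 + 8Fr₁²) − 1] = ½[√182.37 − 1] = 6.252.
y₂ = 6.252 × 0.4321 = 2.702 m.
V₂ = q/y₂ = 4.236/2.702 = 1.568 m/s. E₁ = y₁ + V₁²/2g = 5.330 m; E₂ = y₂ + V₂²/2g = 2.827 m. ΔE = E₁ − E₂ = 2.503 m.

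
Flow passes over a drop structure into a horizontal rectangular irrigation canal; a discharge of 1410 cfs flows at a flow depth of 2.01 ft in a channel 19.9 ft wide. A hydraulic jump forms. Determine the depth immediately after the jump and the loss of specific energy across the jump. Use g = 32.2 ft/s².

q = Q/b = 1410/19.9 = 70.9 ft²/s; V₁ = q/y₁ = 35.3 ft/s. Fr₁ = V₁/√(g·y₁) = 4.38.
Conjugate-depth relation: y₂/y₁ = ½[√(1 + 8Fr₁²) − 1] = ½[√154.6 − 1] = 5.72.
y₂ = 5.72 × 2.01 = 11.5 ft.
V₂ = q/y₂ = 70.9/11.5 = 6.17 ft/s. E₁ = y₁ + V₁²/2g = 21.3 ft; E₂ = y₂ + V₂²/2g = 12.1 ft. ΔE = E₁ − E₂ = 9.22 ft.

y₂ = 11.5 ft; ΔE = 9.22 ft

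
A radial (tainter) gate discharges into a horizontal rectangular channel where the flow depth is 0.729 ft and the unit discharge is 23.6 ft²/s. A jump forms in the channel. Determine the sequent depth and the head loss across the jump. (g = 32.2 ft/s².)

y₂ = 6.53 ft; ΔE = 10.3 ft

V₁ = q/y₁ = 23.6/0.729 = 32.4 ft/s. Fr₁ = V₁/√(g·y₁) = 32.4/√(32.2×0.729) = 6.68.
By Bélanger, y₂/y₁ = ½[√(1 + 8Fr₁²) − 1] = ½[√358.2 − 1] = 8.96.
y₂ = 8.96 × 0.729 = 6.53 ft.
Head loss: ΔE = (y₂ − y₁)³/(4y₁y₂) = (6.53 − 0.729)³/(4×0.729×6.53) = 196/19.1 = 10.3 ft.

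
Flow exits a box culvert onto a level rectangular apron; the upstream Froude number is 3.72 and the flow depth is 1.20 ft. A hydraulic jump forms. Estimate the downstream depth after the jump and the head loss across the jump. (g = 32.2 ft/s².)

y₂ = 5.74 ft; ΔE = 3.40 ft

Fr₁ = 3.72 (given).
By Bélanger, y₂/y₁ = ½[√(1 + 8Fr₁²) − 1] = ½[√111.7 − 1] = 4.78.
y₂ = 4.78 × 1.20 = 5.74 ft.
V₁ = Fr₁·√(g·y₁) = 3.72×√(32.2×1.20) = 23.1 ft/s; q = V₁·y₁ = 27.7 ft²/s. V₂ = q/y₂ = 27.7/5.74 = 4.83 ft/s. E₁ = y₁ + V₁²/2g = 9.50 ft; E₂ = y₂ + V₂²/2g = 6.10 ft. ΔE = E₁ − E₂ = 3.40 ft.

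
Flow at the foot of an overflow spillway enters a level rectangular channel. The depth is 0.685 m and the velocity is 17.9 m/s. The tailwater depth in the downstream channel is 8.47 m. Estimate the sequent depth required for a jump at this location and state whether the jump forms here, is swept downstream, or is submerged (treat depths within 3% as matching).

y₂ = 6.36 m; the jump is submerged

Fr₁ = V₁/√(g·y₁) = 17.9/√(9.81×0.685) = 6.91.
From the momentum equation for a rectangular channel, y₂/y₁ = ½[√(1 + 8Fr₁²) − 1] = ½[√382.4 − 1] = 9.28.
y₂ = 9.28 × 0.685 = 6.36 m.
Tailwater y_tw = 8.47 m: y_tw > y₂, so the jump is submerged.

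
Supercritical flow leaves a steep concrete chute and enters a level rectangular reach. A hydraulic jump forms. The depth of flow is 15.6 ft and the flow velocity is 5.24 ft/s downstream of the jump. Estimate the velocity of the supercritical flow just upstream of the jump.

Fr₂ = V₂/√(g·y₂) = 5.24/√(32.2×15.6) = 0.234.
Applying the sequent-depth relation in reverse, y₁/y₂ = ½[√(1 + 8Fr₂²) − 1] = ½[√1.437 − 1] = 0.0994.
y₁ = 0.0994 × 15.6 = 1.55 ft.
V₁ = q/y₁ = 81.7/1.55 = 52.7 ft/s.

V₁ = 52.7 ft/s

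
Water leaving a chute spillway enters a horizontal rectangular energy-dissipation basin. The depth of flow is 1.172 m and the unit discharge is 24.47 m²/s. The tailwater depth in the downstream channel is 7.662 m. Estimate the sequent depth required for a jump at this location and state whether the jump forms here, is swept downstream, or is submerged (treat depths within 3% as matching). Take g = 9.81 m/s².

V₁ = q/y₁ = 24.47/1.172 = 20.88 m/s. Fr₁ = V₁/√(g·y₁) = 20.88/√(9.81×1.172) = 6.158.
By Bélanger, y₂/y₁ = ½[√(1 + 8Fr₁²) − 1] = ½[√304.32 − 1] = 8.222.
y₂ = 8.222 × 1.172 = 9.637 m.
Tailwater y_tw = 7.662 m: y_tw < y₂, so the jump is swept downstream.

y₂ = 9.637 m; the jump is swept downstream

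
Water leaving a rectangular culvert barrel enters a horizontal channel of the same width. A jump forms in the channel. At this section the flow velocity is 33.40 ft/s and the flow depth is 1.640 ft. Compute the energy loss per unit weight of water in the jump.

Fr₁ = V₁/√(g·y₁) = 33.40/√(32.2×1.640) = 4.596.
Conjugate-depth relation: y₂/y₁ = ½[√(1 + 8Fr₁²) − 1] = ½[√170.00 − 1] = 6.019.
y₂ = 6.019 × 1.640 = 9.871 ft.
q = V₁·y₁ = 33.40 × 1.640 = 54.78 ft²/s. V₂ = q/y₂ = 54.78/9.871 = 5.549 ft/s. E₁ = y₁ + V₁²/2g = 18.96 ft; E₂ = y₂ + V₂²/2g = 10.35 ft. ΔE = E₁ − E₂ = 8.613 ft.

ΔE = 8.613 ft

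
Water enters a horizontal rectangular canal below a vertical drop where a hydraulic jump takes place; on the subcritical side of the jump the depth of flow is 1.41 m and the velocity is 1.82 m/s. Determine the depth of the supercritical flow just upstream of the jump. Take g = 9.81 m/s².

y₁ = 0.499 m

Fr₂ = V₂/√(g·y₂) = 1.82/√(9.81×1.41) = 0.489.
Applying the sequent-depth relation in reverse, y₁/y₂ = ½[√(1 + 8Fr₂²) − 1] = ½[√2.916 − 1] = 0.354.
y₁ = 0.354 × 1.41 = 0.499 m.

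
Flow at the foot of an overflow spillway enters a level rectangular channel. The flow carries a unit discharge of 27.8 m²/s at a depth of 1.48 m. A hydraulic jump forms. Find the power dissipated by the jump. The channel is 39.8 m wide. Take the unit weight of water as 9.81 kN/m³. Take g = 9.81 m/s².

V₁ = q/y₁ = 27.8/1.48 = 18.8 m/s. Fr₁ = V₁/√(g·y₁) = 18.8/√(9.81×1.48) = 4.93.
From the momentum equation for a rectangular channel, y₂/y₁ = ½[√(1 + 8Fr₁²) − 1] = ½[√195.4 − 1] = 6.49.
y₂ = 6.49 × 1.48 = 9.60 m.
Head loss: ΔE = (y₂ − y₁)³/(4y₁y₂) = (9.60 − 1.48)³/(4×1.48×9.60) = 536/56.9 = 9.43 m.
Q = q·b = 27.8 × 39.8 = 1106 m³/s. P = γ·Q·ΔE = 9.81 × 1106 × 9.43 = 102374 kW.

P = 102374 kW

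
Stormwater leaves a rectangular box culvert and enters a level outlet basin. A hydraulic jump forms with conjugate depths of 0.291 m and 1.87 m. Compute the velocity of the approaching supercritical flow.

V₁ = 8.25 m/s

For a rectangular channel the momentum equation gives q² = ½·g·y₁·y₂·(y₁ + y₂) = ½×9.81×0.291×1.87×2.16 = 5.77.
q = √5.77 = 2.40 m²/s.
V₁ = q/y₁ = 2.40/0.291 = 8.25 m/s.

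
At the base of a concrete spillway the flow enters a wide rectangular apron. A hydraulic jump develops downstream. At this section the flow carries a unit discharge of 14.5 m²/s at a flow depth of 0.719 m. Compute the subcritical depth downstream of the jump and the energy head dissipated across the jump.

V₁ = q/y₁ = 14.5/0.719 = 20.2 m/s. Fr₁ = V₁/√(g·y₁) = 20.2/√(9.81×0.719) = 7.59.
From the momentum equation for a rectangular channel, y₂/y₁ = ½[√(1 + 8Fr₁²) − 1] = ½[√462.3 − 1] = 10.3.
y₂ = 10.3 × 0.719 = 7.37 m.
V₂ = q/y₂ = 14.5/7.37 = 1.97 m/s. E₁ = y₁ + V₁²/2g = 21.4 m; E₂ = y₂ + V₂²/2g = 7.57 m. ΔE = E₁ − E₂ = 13.9 m.

y₂ = 7.37 m; ΔE = 13.9 m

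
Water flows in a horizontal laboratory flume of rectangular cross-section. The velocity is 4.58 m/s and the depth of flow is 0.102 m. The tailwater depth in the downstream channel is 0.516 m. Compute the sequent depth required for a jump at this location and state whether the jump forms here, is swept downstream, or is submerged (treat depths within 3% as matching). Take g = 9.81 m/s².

Fr₁ = V₁/√(g·y₁) = 4.58/√(9.81×0.102) = 4.58.
From the momentum equation for a rectangular channel, y₂/y₁ = ½[√(1 + 8Fr₁²) − 1] = ½[√168.7 − 1] = 5.99.
y₂ = 5.99 × 0.102 = 0.611 m.
Tailwater y_tw = 0.516 m: y_tw < y₂, so the jump is swept downstream.

y₂ = 0.611 m; the jump is swept downstream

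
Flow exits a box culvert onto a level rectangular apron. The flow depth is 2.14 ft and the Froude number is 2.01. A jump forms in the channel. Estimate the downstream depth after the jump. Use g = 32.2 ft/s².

y₂ = 5.11 ft

Fr₁ = 2.01 (given).
Conjugate-depth relation: y₂/y₁ = ½[√(1 + 8Fr₁²) − 1] = ½[√33.32 − 1] = 2.39.
y₂ = 2.39 × 2.14 = 5.11 ft.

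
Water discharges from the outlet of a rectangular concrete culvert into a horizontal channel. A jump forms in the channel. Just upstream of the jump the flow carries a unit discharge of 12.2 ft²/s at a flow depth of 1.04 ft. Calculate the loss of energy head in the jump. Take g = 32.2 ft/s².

ΔE = 0.302 ft

V₁ = q/y₁ = 12.2/1.04 = 11.7 ft/s. Fr₁ = V₁/√(g·y₁) = 11.7/√(32.2×1.04) = 2.03.
By Bélanger, y₂/y₁ = ½[√(1 + 8Fr₁²) − 1] = ½[√33.87 − 1] = 2.41.
y₂ = 2.41 × 1.04 = 2.51 ft.
Head loss: ΔE = (y₂ − y₁)³/(4y₁y₂) = (2.51 − 1.04)³/(4×1.04×2.51) = 3.15/10.4 = 0.302 ft.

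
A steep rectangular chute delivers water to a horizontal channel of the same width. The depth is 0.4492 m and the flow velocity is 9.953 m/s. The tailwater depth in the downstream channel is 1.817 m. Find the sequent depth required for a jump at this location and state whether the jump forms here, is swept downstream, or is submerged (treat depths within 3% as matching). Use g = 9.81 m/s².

Fr₁ = V₁/√(g·y₁) = 9.953/√(9.81×0.4492) = 4.741.
Sequent-depth ratio: y₂/y₁ = ½[√(1 + 8Fr₁²) − 1] = ½[√180.84 − 1] = 6.224.
y₂ = 6.224 × 0.4492 = 2.796 m.
Tailwater y_tw = 1.817 m: y_tw < y₂, so the jump is swept downstream.

y₂ = 2.796 m; the jump is swept downstream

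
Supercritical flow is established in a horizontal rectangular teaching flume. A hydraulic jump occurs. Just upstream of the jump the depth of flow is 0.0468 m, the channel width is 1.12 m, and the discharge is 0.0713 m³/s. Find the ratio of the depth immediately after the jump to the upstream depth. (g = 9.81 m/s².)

q = Q/b = 0.0713/1.12 = 0.0637 m²/s; V₁ = q/y₁ = 1.36 m/s. Fr₁ = V₁/√(g·y₁) = 2.01.
Sequent-depth ratio: y₂/y₁ = ½[√(1 + 8Fr₁²) − 1] = ½[√33.24 − 1] = 2.38.

y₂/y₁ = 2.38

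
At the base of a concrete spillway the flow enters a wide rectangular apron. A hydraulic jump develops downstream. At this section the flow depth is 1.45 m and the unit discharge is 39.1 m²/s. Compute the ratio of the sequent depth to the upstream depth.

y₂/y₁ = 9.62

V₁ = q/y₁ = 39.1/1.45 = 27.0 m/s. Fr₁ = V₁/√(g·y₁) = 27.0/√(9.81×1.45) = 7.15.
Conjugate-depth relation: y₂/y₁ = ½[√(1 + 8Fr₁²) − 1] = ½[√410.0 − 1] = 9.62.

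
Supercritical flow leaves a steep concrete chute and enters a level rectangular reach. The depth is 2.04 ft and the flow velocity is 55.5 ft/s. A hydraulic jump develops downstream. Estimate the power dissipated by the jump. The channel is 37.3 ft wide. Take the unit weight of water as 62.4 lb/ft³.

P = 14634 hp

Fr₁ = V₁/√(g·y₁) = 55.5/√(32.2×2.04) = 6.85.
Sequent-depth ratio: y₂/y₁ = ½[√(1 + 8Fr₁²) − 1] = ½[√376.1 − 1] = 9.20.
y₂ = 9.20 × 2.04 = 18.8 ft.
q = V₁·y₁ = 55.5 × 2.04 = 113 ft²/s. V₂ = q/y₂ = 113/18.8 = 6.03 ft/s. E₁ = y₁ + V₁²/2g = 49.9 ft; E₂ = y₂ + V₂²/2g = 19.3 ft. ΔE = E₁ − E₂ = 30.5 ft.
Q = q·b = 113 × 37.3 = 4223 cfs. P = γ·Q·ΔE/550 = 62.4 × 4223 × 30.5 / 550 = 14634 hp.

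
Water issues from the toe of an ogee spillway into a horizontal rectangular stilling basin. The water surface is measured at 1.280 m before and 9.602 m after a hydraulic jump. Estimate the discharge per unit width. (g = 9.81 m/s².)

For a rectangular channel the momentum equation gives q² = ½·g·y₁·y₂·(y₁ + y₂) = ½×9.81×1.280×9.602×10.88 = 656.0.
q = √656.0 = 25.61 m²/s.

q = 25.61 m²/s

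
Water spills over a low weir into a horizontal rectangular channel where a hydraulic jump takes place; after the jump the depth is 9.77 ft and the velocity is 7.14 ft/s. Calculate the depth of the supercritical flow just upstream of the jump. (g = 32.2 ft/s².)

Fr₂ = V₂/√(g·y₂) = 7.14/√(32.2×9.77) = 0.403.
Since the conjugate-depth ratio holds either way, y₁/y₂ = ½[√(1 + 8Fr₂²) − 1] = ½[√2.296 − 1] = 0.258.
y₁ = 0.258 × 9.77 = 2.52 ft.

y₁ = 2.52 ft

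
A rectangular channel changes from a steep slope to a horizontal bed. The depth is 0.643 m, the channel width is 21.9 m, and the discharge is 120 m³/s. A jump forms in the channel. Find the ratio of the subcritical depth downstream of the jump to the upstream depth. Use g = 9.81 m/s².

q = Q/b = 120/21.9 = 5.48 m²/s; V₁ = q/y₁ = 8.52 m/s. Fr₁ = V₁/√(g·y₁) = 3.39.
Bélanger equation: y₂/y₁ = ½[√(1 + 8Fr₁²) − 1] = ½[√93.10 − 1] = 4.32.

y₂/y₁ = 4.32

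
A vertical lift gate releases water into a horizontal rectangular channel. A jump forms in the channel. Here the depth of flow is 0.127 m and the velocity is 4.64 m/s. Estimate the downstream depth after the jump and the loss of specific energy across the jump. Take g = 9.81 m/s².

y₂ = 0.686 m; ΔE = 0.501 m

Fr₁ = V₁/√(g·y₁) = 4.64/√(9.81×0.127) = 4.16.
Sequent-depth ratio: y₂/y₁ = ½[√(1 + 8Fr₁²) − 1] = ½[√139.2 − 1] = 5.40.
y₂ = 5.40 × 0.127 = 0.686 m.
Head loss: ΔE = (y₂ − y₁)³/(4y₁y₂) = (0.686 − 0.127)³/(4×0.127×0.686) = 0.175/0.348 = 0.501 m.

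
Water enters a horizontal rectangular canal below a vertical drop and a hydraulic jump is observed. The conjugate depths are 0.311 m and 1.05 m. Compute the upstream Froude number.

For a rectangular channel the momentum equation gives q² = ½·g·y₁·y₂·(y₁ + y₂) = ½×9.81×0.311×1.05×1.36 = 2.18.
q = √2.18 = 1.48 m²/s.
V₁ = q/y₁ = 4.75 m/s; Fr₁ = V₁/√(g·y₁) = 2.72.

Fr₁ = 2.72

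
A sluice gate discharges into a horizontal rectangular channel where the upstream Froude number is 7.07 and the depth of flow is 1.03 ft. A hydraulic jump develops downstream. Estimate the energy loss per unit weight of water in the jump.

ΔE = 16.7 ft

Fr₁ = 7.07 (given).
Sequent-depth ratio: y₂/y₁ = ½[√(1 + 8Fr₁²) − 1] = ½[√400.9 − 1] = 9.51.
y₂ = 9.51 × 1.03 = 9.80 ft.
V₁ = Fr₁·√(g·y₁) = 7.07×√(32.2×1.03) = 40.7 ft/s; q = V₁·y₁ = 41.9 ft²/s. V₂ = q/y₂ = 41.9/9.80 = 4.28 ft/s. E₁ = y₁ + V₁²/2g = 26.8 ft; E₂ = y₂ + V₂²/2g = 10.1 ft. ΔE = E₁ − E₂ = 16.7 ft.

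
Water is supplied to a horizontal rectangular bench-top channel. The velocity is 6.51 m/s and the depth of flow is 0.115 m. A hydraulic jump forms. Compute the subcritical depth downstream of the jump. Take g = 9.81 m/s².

y₂ = 0.941 m

Fr₁ = V₁/√(g·y₁) = 6.51/√(9.81×0.115) = 6.13.
Sequent-depth ratio: y₂/y₁ = ½[√(1 + 8Fr₁²) − 1] = ½[√301.5 − 1] = 8.18.
y₂ = 8.18 × 0.115 = 0.941 m.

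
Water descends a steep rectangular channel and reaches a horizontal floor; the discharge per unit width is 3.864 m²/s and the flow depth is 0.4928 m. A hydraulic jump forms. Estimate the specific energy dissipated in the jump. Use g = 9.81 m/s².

ΔE = 1.225 m

V₁ = q/y₁ = 3.864/0.4928 = 7.841 m/s. Fr₁ = V₁/√(g·y₁) = 7.841/√(9.81×0.4928) = 3.566.
From the momentum equation for a rectangular channel, y₂/y₁ = ½[√(1 + 8Fr₁²) − 1] = ½[√102.74 − 1] = 4.568.
y₂ = 4.568 × 0.4928 = 2.251 m.
Head loss: ΔE = (y₂ − y₁)³/(4y₁y₂) = (2.251 − 0.4928)³/(4×0.4928×2.251) = 5.436/4.437 = 1.225 m.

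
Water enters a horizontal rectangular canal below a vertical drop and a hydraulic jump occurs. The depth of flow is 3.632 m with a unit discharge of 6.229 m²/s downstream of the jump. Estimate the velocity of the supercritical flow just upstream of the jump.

V₂ = q/y₂ = 6.229/3.632 = 1.715 m/s; Fr₂ = V₂/√(g·y₂) = 0.2873.
From the momentum equation (using Fr₂), y₁/y₂ = ½[√(1 + 8Fr₂²) − 1] = ½[√1.6604 − 1] = 0.1443.
y₁ = 0.1443 × 3.632 = 0.5240 m.
V₁ = q/y₁ = 6.229/0.5240 = 11.89 m/s.

V₁ = 11.89 m/s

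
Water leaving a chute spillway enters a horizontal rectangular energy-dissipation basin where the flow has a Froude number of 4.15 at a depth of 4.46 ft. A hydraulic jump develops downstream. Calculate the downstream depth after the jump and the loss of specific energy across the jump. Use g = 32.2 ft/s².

Fr₁ = 4.15 (given).
Bélanger equation: y₂/y₁ = ½[√(1 + 8Fr₁²) − 1] = ½[√138.8 − 1] = 5.39.
y₂ = 5.39 × 4.46 = 24.0 ft.
V₁ = Fr₁·√(g·y₁) = 4.15×√(32.2×4.46) = 49.7 ft/s; q = V₁·y₁ = 222 ft²/s. V₂ = q/y₂ = 222/24.0 = 9.23 ft/s. E₁ = y₁ + V₁²/2g = 42.9 ft; E₂ = y₂ + V₂²/2g = 25.4 ft. ΔE = E₁ − E₂ = 17.5 ft.

y₂ = 24.0 ft; ΔE = 17.5 ft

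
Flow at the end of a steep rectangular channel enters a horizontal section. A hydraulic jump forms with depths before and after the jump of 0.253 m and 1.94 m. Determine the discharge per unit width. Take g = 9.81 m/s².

q = 2.30 m²/s

For a rectangular channel the momentum equation gives q² = ½·g·y₁·y₂·(y₁ + y₂) = ½×9.81×0.253×1.94×2.19 = 5.28.
q = √5.28 = 2.30 m²/s.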